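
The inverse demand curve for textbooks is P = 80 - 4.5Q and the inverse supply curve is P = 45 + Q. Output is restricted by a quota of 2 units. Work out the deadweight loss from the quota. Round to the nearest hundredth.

Unrestricted equilibrium: Q* = (80 - 45)/(4.5 + 1) = 6.3636.
At Q = 2 the demand price is 80 - 4.5(2) = 71 and the supply price is 45 + (2) = 47.
DWL = (1/2)(gap between curves at 2) x (Q* - 2) = (1/2)(24)(4.3636) = 52.3636.

52.36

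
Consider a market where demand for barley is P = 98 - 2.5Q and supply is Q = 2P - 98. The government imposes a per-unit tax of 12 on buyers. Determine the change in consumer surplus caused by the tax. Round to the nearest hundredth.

Rewriting supply in inverse form: P = 49 + 0.5Q.
Without the tax, 98 - 2.5Q = 49 + 0.5Q so Q* = 16.3333 and P* = 57.1667.
With the tax, buyers' net willingness to pay falls by 12: (98 - 12) - 2.5Q = 49 + 0.5Q, so Q_t = 12.3333. Buyers pay P_b = 67.1667; sellers receive P_s = P_b - 12 = 55.1667.
Consumers lose the trapezoid between P* and P_b out to Q_t plus the triangle from Q_t to Q*: change in CS = 190.1389 - 333.4722 = -143.3333.

-143.33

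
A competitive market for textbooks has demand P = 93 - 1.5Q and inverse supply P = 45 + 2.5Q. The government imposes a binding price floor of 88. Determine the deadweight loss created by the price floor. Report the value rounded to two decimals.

Free-market equilibrium: 93 - 1.5Q = 45 + 2.5Q gives Q* = 12, P* = 75.
At the floor price 88, quantity demanded is (93 - 88)/1.5 = 3.3333; demand is the short side, so Q = 3.3333 trades at P = 88.
At Q = 3.3333 the demand price is 88 and the supply price is 53.3333. Deadweight loss is the triangle between the curves from 3.3333 to 12: (1/2)(88 - 53.3333)(12 - 3.3333) = 150.2222.

150.22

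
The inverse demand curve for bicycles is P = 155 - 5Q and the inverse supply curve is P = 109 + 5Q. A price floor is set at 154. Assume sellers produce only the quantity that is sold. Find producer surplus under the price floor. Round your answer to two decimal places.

Free-market equilibrium: 155 - 5Q = 109 + 5Q gives Q* = 4.6, P* = 132.
At the floor price 154, quantity demanded is (155 - 154)/5 = 0.2; demand is the short side, so Q = 0.2 trades at P = 154.
The supply price at Q = 0.2 is 110. PS is the trapezoid between 154 and supply over [0, 0.2]: (1/2)[(154 - 109) + (154 - 110)](0.2) = 8.9.

8.90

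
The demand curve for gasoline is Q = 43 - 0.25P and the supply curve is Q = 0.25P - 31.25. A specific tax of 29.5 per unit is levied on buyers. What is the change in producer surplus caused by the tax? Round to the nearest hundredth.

-59.46

Rewriting demand in inverse form: P = 172 - 4Q.
Rewriting supply in inverse form: P = 125 + 4Q.
Without the tax, 172 - 4Q = 125 + 4Q so Q* = 5.875 and P* = 148.5.
A tax on buyers shifts demand down by 29.5: (172 - 29.5) - 4Q = 125 + 4Q, so Q_t = 2.1875. Buyers pay P_b = 163.25; sellers receive P_s = P_b - 29.5 = 133.75.
Producers lose the trapezoid between P_s and P* out to Q_t plus the triangle from Q_t to Q*: change in PS = 9.5703 - 69.0312 = -59.4609.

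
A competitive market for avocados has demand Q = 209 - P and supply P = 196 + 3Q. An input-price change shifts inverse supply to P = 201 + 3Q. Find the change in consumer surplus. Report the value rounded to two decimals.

-3.28

Rewriting demand in inverse form: P = 209 - Q.
Initial equilibrium: Q_0 = 3.25, P_0 = 205.75; CS_0 = (1/2)(3.25)(3.25) = 5.2812, PS_0 = (1/2)(3.25)(9.75) = 15.8438.
New equilibrium: 209 - Q = 201 + 3Q gives Q_1 = 2, P_1 = 207; CS_1 = 2, PS_1 = 6.
Change in consumer surplus = 2 - 5.2812 = -3.2812.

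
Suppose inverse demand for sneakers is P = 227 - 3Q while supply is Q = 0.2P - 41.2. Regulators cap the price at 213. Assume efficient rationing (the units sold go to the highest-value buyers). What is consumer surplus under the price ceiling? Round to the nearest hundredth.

Rewriting supply in inverse form: P = 206 + 5Q.
Free-market equilibrium: 227 - 3Q = 206 + 5Q gives Q* = 2.625, P* = 219.125.
At the ceiling price 213, quantity supplied is (213 - 206)/5 = 1.4; supply is the short side, so Q = 1.4 trades at P = 213.
The demand price at Q = 1.4 is 222.8. CS is the trapezoid between demand and 213 over [0, 1.4]: (1/2)[(227 - 213) + (222.8 - 213)](1.4) = 16.66.

16.66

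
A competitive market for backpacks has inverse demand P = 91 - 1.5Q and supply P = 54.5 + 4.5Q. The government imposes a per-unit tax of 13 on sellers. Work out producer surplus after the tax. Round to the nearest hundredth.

34.52

Without the tax, 91 - 1.5Q = 54.5 + 4.5Q so Q* = 6.0833 and P* = 81.875.
A tax on sellers shifts supply up by 13: 91 - 1.5Q = 54.5 + 4.5Q + 13, so Q_t = 3.9167. Buyers pay P_b = 85.125; sellers receive P_s = P_b - 13 = 72.125.
Producer surplus is the triangle above supply below P_s: (1/2)(3.9167)(72.125 - 54.5) = 34.5156.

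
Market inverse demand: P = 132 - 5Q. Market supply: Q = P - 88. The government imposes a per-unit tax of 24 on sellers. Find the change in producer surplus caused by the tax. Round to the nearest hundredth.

Rewriting supply in inverse form: P = 88 + Q.
Without the tax, 132 - 5Q = 88 + Q so Q* = 7.3333 and P* = 95.3333.
A tax on sellers shifts supply up by 24: 132 - 5Q = 88 + Q + 24, so Q_t = 3.3333. Buyers pay P_b = 115.3333; sellers receive P_s = P_b - 24 = 91.3333.
PS falls from (1/2)(7.3333)(7.3333) = 26.8889 to (1/2)(3.3333)(3.3333) = 5.5556, a change of -21.3333.

-21.33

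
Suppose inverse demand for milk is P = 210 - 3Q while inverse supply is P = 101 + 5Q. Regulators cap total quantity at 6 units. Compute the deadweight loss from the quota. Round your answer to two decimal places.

Unrestricted equilibrium: Q* = (210 - 101)/(3 + 5) = 13.625.
At Q = 6 the demand price is 210 - 3(6) = 192 and the supply price is 101 + 5(6) = 131.
DWL = (1/2)(gap between curves at 6) x (Q* - 6) = (1/2)(61)(7.625) = 232.5625.

232.56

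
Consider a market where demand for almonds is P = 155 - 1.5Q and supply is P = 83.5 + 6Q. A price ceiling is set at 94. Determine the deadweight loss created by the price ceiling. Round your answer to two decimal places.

Free-market equilibrium: 155 - 1.5Q = 83.5 + 6Q gives Q* = 9.5333, P* = 140.7.
At P = 94, sellers supply (94 - 83.5)/6 = 1.75 while buyers want more, so the quantity traded is 1.75 at price 94.
At Q = 1.75 the demand price is 152.375 and the supply price is 94. Deadweight loss is the triangle between the curves from 1.75 to 9.5333: (1/2)(152.375 - 94)(9.5333 - 1.75) = 227.176.

227.18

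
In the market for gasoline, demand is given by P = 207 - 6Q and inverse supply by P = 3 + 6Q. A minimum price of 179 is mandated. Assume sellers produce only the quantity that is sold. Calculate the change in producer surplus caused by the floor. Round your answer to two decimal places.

Without the control, 207 - 6Q = 3 + 6Q so Q* = 17 and P* = 105.
At the floor price 179, quantity demanded is (207 - 179)/6 = 4.6667; demand is the short side, so Q = 4.6667 trades at P = 179.
PS goes from (1/2)(17)(102) = 867 to 756 (computed as (179 - 3)(4.6667) - (1/2)(6)(4.6667)^2), a change of -111.

-111.00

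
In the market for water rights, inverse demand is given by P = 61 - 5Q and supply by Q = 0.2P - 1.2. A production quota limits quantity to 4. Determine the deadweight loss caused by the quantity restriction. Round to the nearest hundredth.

Rewriting supply in inverse form: P = 6 + 5Q.
Without the quota, 61 - 5Q = 6 + 5Q gives Q* = 5.5.
At Q = 4 the demand price is 61 - 5(4) = 41 and the supply price is 6 + 5(4) = 26.
Deadweight loss is the triangle between the curves from 4 to 5.5: (1/2)(41 - 26)(5.5 - 4) = 11.25.

11.25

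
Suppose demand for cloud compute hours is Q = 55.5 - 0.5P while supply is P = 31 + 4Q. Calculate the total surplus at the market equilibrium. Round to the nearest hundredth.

533.33

Rewriting demand in inverse form: P = 111 - 2Q.
Equilibrium: 111 - 2Q = 31 + 4Q, so Q* = 13.3333 and P* = 84.3333.
CS = (1/2)(13.3333)(26.6667) = 177.7778 and PS = (1/2)(13.3333)(53.3333) = 355.5556, so total surplus = 533.3333.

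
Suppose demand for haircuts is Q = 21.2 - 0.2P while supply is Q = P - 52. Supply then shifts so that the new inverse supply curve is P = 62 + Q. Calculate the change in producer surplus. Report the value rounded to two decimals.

-13.61

Rewriting demand in inverse form: P = 106 - 5Q.
Rewriting supply in inverse form: P = 52 + Q.
Initial equilibrium: Q_0 = 9, P_0 = 61; CS_0 = (1/2)(9)(45) = 202.5, PS_0 = (1/2)(9)(9) = 40.5.
New equilibrium: 106 - 5Q = 62 + Q gives Q_1 = 7.3333, P_1 = 69.3333; CS_1 = 134.4444, PS_1 = 26.8889.
Change in producer surplus = 26.8889 - 40.5 = -13.6111.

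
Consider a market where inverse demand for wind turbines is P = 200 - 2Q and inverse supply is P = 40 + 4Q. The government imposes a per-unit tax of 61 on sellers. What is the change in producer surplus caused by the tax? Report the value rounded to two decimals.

-877.72

Pre-tax equilibrium: 200 - 2Q = 40 + 4Q gives Q* = 26.6667, P* = 146.6667.
A tax on sellers shifts supply up by 61: 200 - 2Q = 40 + 4Q + 61, so Q_t = 16.5. Buyers pay P_b = 167; sellers receive P_s = P_b - 61 = 106.
Producers lose the trapezoid between P_s and P* out to Q_t plus the triangle from Q_t to Q*: change in PS = 544.5 - 1422.2222 = -877.7222.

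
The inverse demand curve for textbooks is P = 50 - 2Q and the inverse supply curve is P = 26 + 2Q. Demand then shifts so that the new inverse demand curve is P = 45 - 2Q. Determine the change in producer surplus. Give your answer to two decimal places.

-13.44

Initial equilibrium: Q_0 = 6, P_0 = 38; CS_0 = (1/2)(6)(12) = 36, PS_0 = (1/2)(6)(12) = 36.
New equilibrium: 45 - 2Q = 26 + 2Q gives Q_1 = 4.75, P_1 = 35.5; CS_1 = 22.5625, PS_1 = 22.5625.
Change in producer surplus = 22.5625 - 36 = -13.4375.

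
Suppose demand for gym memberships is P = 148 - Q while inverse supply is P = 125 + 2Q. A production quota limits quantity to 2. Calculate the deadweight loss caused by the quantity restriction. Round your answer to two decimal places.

48.17

Without the quota, 148 - Q = 125 + 2Q gives Q* = 7.6667.
At Q = 2 the demand price is 148 - (2) = 146 and the supply price is 125 + 2(2) = 129.
DWL = (1/2)(gap between curves at 2) x (Q* - 2) = (1/2)(17)(5.6667) = 48.1667.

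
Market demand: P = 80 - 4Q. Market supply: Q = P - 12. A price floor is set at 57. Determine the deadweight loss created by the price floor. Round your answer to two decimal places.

Rewriting supply in inverse form: P = 12 + Q.
Without the control, 80 - 4Q = 12 + Q so Q* = 13.6 and P* = 25.6.
At the floor price 57, quantity demanded is (80 - 57)/4 = 5.75; demand is the short side, so Q = 5.75 trades at P = 57.
The lost-trades triangle has base Q* - 5.75 = 7.85 and height equal to the gap between the curves at Q = 5.75, which is 57 - 17.75 = 39.25. DWL = (1/2)(7.85)(39.25) = 154.0563.

154.06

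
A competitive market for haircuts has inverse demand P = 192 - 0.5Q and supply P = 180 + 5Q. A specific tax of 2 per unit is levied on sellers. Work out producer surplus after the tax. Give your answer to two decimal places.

Without the tax, 192 - 0.5Q = 180 + 5Q so Q* = 2.1818 and P* = 190.9091.
With the tax, sellers need 2 more per unit: 192 - 0.5Q = 180 + 5Q + 2, so Q_t = 1.8182. Buyers pay P_b = 191.0909; sellers receive P_s = P_b - 2 = 189.0909.
PS = (1/2)(Q_t)(P_s - 180) = (1/2)(1.8182)(9.0909) = 8.2645.

8.26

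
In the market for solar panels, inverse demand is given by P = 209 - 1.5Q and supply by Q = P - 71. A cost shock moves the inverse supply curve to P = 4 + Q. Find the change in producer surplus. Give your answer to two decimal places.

Rewriting supply in inverse form: P = 71 + Q.
Initial equilibrium: Q_0 = 55.2, P_0 = 126.2; CS_0 = (1/2)(55.2)(82.8) = 2285.28, PS_0 = (1/2)(55.2)(55.2) = 1523.52.
New equilibrium: 209 - 1.5Q = 4 + Q gives Q_1 = 82, P_1 = 86; CS_1 = 5043, PS_1 = 3362.
Change in producer surplus = 3362 - 1523.52 = 1838.48.

1838.48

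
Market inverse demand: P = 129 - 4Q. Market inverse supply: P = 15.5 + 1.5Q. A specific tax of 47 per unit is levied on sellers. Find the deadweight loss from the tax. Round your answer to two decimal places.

200.82

Pre-tax equilibrium: 129 - 4Q = 15.5 + 1.5Q gives Q* = 20.6364, P* = 46.4545.
With the tax, sellers need 47 more per unit: 129 - 4Q = 15.5 + 1.5Q + 47, so Q_t = 12.0909. Buyers pay P_b = 80.6364; sellers receive P_s = P_b - 47 = 33.6364.
The welfare triangle lost has base Q* - Q_t = 8.5455 and height t = 47, so DWL = (1/2)(8.5455)(47) = 200.8182.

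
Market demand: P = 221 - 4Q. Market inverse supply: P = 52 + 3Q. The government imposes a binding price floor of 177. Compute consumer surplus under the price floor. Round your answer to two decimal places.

Without the control, 221 - 4Q = 52 + 3Q so Q* = 24.1429 and P* = 124.4286.
At P = 177, buyers demand (221 - 177)/4 = 11 while sellers would supply more, so the quantity traded is 11 at price 177.
CS is the triangle under demand above 177: (1/2)(11)(221 - 177) = 242.

242.00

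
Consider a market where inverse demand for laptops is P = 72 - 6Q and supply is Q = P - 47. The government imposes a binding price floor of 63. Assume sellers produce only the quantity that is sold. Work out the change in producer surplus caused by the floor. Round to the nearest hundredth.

Rewriting supply in inverse form: P = 47 + Q.
Without the control, 72 - 6Q = 47 + Q so Q* = 3.5714 and P* = 50.5714.
At P = 63, buyers demand (72 - 63)/6 = 1.5 while sellers would supply more, so the quantity traded is 1.5 at price 63.
PS goes from (1/2)(3.5714)(3.5714) = 6.3776 to 22.875 (computed as (63 - 47)(1.5) - (1/2)(1)(1.5)^2), a change of 16.4974.

16.50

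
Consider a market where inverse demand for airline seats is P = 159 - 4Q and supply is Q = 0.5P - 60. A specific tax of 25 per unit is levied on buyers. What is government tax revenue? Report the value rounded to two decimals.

58.33

Rewriting supply in inverse form: P = 120 + 2Q.
Without the tax, 159 - 4Q = 120 + 2Q so Q* = 6.5 and P* = 133.
With the tax, buyers' net willingness to pay falls by 25: (159 - 25) - 4Q = 120 + 2Q, so Q_t = 2.3333. Buyers pay P_b = 149.6667; sellers receive P_s = P_b - 25 = 124.6667.
Tax revenue = t x Q_t = 25 x 2.3333 = 58.3333.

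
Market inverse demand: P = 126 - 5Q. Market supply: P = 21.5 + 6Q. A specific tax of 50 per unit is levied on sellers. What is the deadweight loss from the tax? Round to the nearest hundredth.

113.64

Pre-tax equilibrium: 126 - 5Q = 21.5 + 6Q gives Q* = 9.5, P* = 78.5.
A tax on sellers shifts supply up by 50: 126 - 5Q = 21.5 + 6Q + 50, so Q_t = 4.9545. Buyers pay P_b = 101.2273; sellers receive P_s = P_b - 50 = 51.2273.
The welfare triangle lost has base Q* - Q_t = 4.5455 and height t = 50, so DWL = (1/2)(4.5455)(50) = 113.6364.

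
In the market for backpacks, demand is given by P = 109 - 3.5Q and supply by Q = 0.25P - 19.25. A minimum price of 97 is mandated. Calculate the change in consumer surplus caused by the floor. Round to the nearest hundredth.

Rewriting supply in inverse form: P = 77 + 4Q.
Without the control, 109 - 3.5Q = 77 + 4Q so Q* = 4.2667 and P* = 94.0667.
At P = 97, buyers demand (109 - 97)/3.5 = 3.4286 while sellers would supply more, so the quantity traded is 3.4286 at price 97.
CS goes from (1/2)(4.2667)(14.9333) = 31.8578 to 20.5714 (computed as (109 - 97)(3.4286) - (1/2)(3.5)(3.4286)^2), a change of -11.2863.

-11.29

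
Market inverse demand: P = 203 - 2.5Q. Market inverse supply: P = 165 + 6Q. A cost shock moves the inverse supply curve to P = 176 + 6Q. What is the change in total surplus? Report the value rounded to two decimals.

Initial equilibrium: Q_0 = 4.4706, P_0 = 191.8235; CS_0 = (1/2)(4.4706)(11.1765) = 24.9827, PS_0 = (1/2)(4.4706)(26.8235) = 59.9585.
New equilibrium: 203 - 2.5Q = 176 + 6Q gives Q_1 = 3.1765, P_1 = 195.0588; CS_1 = 12.6125, PS_1 = 30.2699.
Change in total surplus = (12.6125 + 30.2699) - (24.9827 + 59.9585) = -42.0588.

-42.06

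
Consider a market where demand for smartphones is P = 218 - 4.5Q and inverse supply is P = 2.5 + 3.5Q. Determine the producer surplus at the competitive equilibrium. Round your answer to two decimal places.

1269.85

Setting demand equal to supply, 215.5 = 8Q, so Q* = 26.9375 and P* = 96.7812.
The supply curve's price intercept is 2.5, so PS = (1/2)(Q*)(P* - 2.5) = (1/2)(26.9375)(94.2812) = 1269.8506.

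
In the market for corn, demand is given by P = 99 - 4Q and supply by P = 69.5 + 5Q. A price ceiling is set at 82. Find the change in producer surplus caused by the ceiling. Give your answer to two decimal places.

-11.23

Without the control, 99 - 4Q = 69.5 + 5Q so Q* = 3.2778 and P* = 85.8889.
At the ceiling price 82, quantity supplied is (82 - 69.5)/5 = 2.5; supply is the short side, so Q = 2.5 trades at P = 82.
PS goes from (1/2)(3.2778)(16.3889) = 26.8596 to 15.625 (computed as (82 - 69.5)(2.5) - (1/2)(5)(2.5)^2), a change of -11.2346.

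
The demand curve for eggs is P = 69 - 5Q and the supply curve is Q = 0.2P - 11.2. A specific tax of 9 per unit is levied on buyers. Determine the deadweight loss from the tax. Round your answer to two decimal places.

4.05

Rewriting supply in inverse form: P = 56 + 5Q.
Pre-tax equilibrium: 69 - 5Q = 56 + 5Q gives Q* = 1.3, P* = 62.5.
A tax on buyers shifts demand down by 9: (69 - 9) - 5Q = 56 + 5Q, so Q_t = 0.4. Buyers pay P_b = 67; sellers receive P_s = P_b - 9 = 58.
Deadweight loss is the triangle between the curves from Q_t to Q*: (1/2)(1.3 - 0.4)(9) = 4.05.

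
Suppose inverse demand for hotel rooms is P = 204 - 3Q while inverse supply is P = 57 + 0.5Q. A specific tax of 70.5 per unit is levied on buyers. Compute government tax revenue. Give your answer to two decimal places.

Pre-tax equilibrium: 204 - 3Q = 57 + 0.5Q gives Q* = 42, P* = 78.
A tax on buyers shifts demand down by 70.5: (204 - 70.5) - 3Q = 57 + 0.5Q, so Q_t = 21.8571. Buyers pay P_b = 138.4286; sellers receive P_s = P_b - 70.5 = 67.9286.
Tax revenue = t x Q_t = 70.5 x 21.8571 = 1540.9286.

1540.93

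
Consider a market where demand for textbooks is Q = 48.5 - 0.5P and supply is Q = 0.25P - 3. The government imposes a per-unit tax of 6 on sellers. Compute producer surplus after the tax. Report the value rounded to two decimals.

Rewriting demand in inverse form: P = 97 - 2Q.
Rewriting supply in inverse form: P = 12 + 4Q.
Without the tax, 97 - 2Q = 12 + 4Q so Q* = 14.1667 and P* = 68.6667.
A tax on sellers shifts supply up by 6: 97 - 2Q = 12 + 4Q + 6, so Q_t = 13.1667. Buyers pay P_b = 70.6667; sellers receive P_s = P_b - 6 = 64.6667.
Producer surplus is the triangle above supply below P_s: (1/2)(13.1667)(64.6667 - 12) = 346.7222.

346.72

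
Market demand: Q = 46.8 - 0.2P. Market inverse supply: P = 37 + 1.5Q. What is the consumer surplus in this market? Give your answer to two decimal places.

Rewriting demand in inverse form: P = 234 - 5Q.
Setting demand equal to supply, 197 = 6.5Q, so Q* = 30.3077 and P* = 82.4615.
The demand choke price is 234, so CS = (1/2)(Q*)(234 - P*) = (1/2)(30.3077)(151.5385) = 2296.3905.

2296.39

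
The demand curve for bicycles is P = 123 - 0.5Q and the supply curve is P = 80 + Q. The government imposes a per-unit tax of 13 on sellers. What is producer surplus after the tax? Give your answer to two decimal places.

200.00

Without the tax, 123 - 0.5Q = 80 + Q so Q* = 28.6667 and P* = 108.6667.
A tax on sellers shifts supply up by 13: 123 - 0.5Q = 80 + Q + 13, so Q_t = 20. Buyers pay P_b = 113; sellers receive P_s = P_b - 13 = 100.
Producer surplus is the triangle above supply below P_s: (1/2)(20)(100 - 80) = 200.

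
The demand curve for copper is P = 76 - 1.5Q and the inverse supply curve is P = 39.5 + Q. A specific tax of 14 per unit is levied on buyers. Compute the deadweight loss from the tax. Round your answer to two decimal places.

39.20

Pre-tax equilibrium: 76 - 1.5Q = 39.5 + Q gives Q* = 14.6, P* = 54.1.
With the tax, buyers' net willingness to pay falls by 14: (76 - 14) - 1.5Q = 39.5 + Q, so Q_t = 9. Buyers pay P_b = 62.5; sellers receive P_s = P_b - 14 = 48.5.
Deadweight loss is the triangle between the curves from Q_t to Q*: (1/2)(14.6 - 9)(14) = 39.2.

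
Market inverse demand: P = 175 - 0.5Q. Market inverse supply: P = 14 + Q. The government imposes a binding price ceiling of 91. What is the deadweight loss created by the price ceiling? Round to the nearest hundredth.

Without the control, 175 - 0.5Q = 14 + Q so Q* = 107.3333 and P* = 121.3333.
At P = 91, sellers supply (91 - 14)/1 = 77 while buyers want more, so the quantity traded is 77 at price 91.
At Q = 77 the demand price is 136.5 and the supply price is 91. Deadweight loss is the triangle between the curves from 77 to 107.3333: (1/2)(136.5 - 91)(107.3333 - 77) = 690.0833.

690.08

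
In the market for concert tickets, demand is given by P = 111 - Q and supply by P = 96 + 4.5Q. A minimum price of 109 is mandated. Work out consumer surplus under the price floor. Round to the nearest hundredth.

2.00

Without the control, 111 - Q = 96 + 4.5Q so Q* = 2.7273 and P* = 108.2727.
At P = 109, buyers demand (111 - 109)/1 = 2 while sellers would supply more, so the quantity traded is 2 at price 109.
CS is the triangle under demand above 109: (1/2)(2)(111 - 109) = 2.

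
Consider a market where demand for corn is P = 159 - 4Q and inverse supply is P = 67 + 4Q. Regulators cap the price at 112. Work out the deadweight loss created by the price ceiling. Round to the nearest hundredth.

Without the control, 159 - 4Q = 67 + 4Q so Q* = 11.5 and P* = 113.
At P = 112, sellers supply (112 - 67)/4 = 11.25 while buyers want more, so the quantity traded is 11.25 at price 112.
The lost-trades triangle has base Q* - 11.25 = 0.25 and height equal to the gap between the curves at Q = 11.25, which is 114 - 112 = 2. DWL = (1/2)(0.25)(2) = 0.25.

0.25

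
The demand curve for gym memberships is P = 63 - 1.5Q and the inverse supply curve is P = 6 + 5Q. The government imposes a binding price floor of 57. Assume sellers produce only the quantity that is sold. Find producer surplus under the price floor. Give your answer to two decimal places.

164.00

Free-market equilibrium: 63 - 1.5Q = 6 + 5Q gives Q* = 8.7692, P* = 49.8462.
At P = 57, buyers demand (63 - 57)/1.5 = 4 while sellers would supply more, so the quantity traded is 4 at price 57.
The supply price at Q = 4 is 26. PS is the trapezoid between 57 and supply over [0, 4]: (1/2)[(57 - 6) + (57 - 26)](4) = 164.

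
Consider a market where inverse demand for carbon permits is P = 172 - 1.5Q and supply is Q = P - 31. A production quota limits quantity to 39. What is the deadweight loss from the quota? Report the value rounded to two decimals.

Rewriting supply in inverse form: P = 31 + Q.
Without the quota, 172 - 1.5Q = 31 + Q gives Q* = 56.4.
At Q = 39 the demand price is 172 - 1.5(39) = 113.5 and the supply price is 31 + (39) = 70.
Deadweight loss is the triangle between the curves from 39 to 56.4: (1/2)(113.5 - 70)(56.4 - 39) = 378.45.

378.45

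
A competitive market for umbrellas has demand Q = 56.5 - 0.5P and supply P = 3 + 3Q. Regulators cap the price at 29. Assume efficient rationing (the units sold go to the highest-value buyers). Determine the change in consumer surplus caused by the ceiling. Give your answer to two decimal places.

168.89

Rewriting demand in inverse form: P = 113 - 2Q.
Without the control, 113 - 2Q = 3 + 3Q so Q* = 22 and P* = 69.
At P = 29, sellers supply (29 - 3)/3 = 8.6667 while buyers want more, so the quantity traded is 8.6667 at price 29.
CS goes from (1/2)(22)(44) = 484 to 652.8889 (computed as (113 - 29)(8.6667) - (1/2)(2)(8.6667)^2), a change of 168.8889.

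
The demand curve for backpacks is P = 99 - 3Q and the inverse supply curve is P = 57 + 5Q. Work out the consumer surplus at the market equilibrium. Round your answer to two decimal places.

Setting demand equal to supply, 42 = 8Q, so Q* = 5.25 and P* = 83.25.
Consumer surplus is the triangle under demand above P*: (1/2)(5.25)(99 - 83.25) = (1/2)(5.25)(15.75) = 41.3438.

41.34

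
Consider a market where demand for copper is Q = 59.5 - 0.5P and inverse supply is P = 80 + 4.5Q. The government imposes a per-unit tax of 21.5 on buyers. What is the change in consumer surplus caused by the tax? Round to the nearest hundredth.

Rewriting demand in inverse form: P = 119 - 2Q.
Pre-tax equilibrium: 119 - 2Q = 80 + 4.5Q gives Q* = 6, P* = 107.
A tax on buyers shifts demand down by 21.5: (119 - 21.5) - 2Q = 80 + 4.5Q, so Q_t = 2.6923. Buyers pay P_b = 113.6154; sellers receive P_s = P_b - 21.5 = 92.1154.
CS falls from (1/2)(6)(12) = 36 to (1/2)(2.6923)(5.3846) = 7.2485, a change of -28.7515.

-28.75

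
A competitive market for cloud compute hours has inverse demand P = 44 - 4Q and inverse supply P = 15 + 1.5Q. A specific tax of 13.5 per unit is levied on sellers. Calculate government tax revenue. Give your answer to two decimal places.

Without the tax, 44 - 4Q = 15 + 1.5Q so Q* = 5.2727 and P* = 22.9091.
A tax on sellers shifts supply up by 13.5: 44 - 4Q = 15 + 1.5Q + 13.5, so Q_t = 2.8182. Buyers pay P_b = 32.7273; sellers receive P_s = P_b - 13.5 = 19.2273.
Tax revenue = t x Q_t = 13.5 x 2.8182 = 38.0455.

38.05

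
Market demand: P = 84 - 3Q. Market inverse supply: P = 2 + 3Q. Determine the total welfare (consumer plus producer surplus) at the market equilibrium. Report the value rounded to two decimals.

Set 84 - 3Q = 2 + 3Q, which gives 82 = 6Q, so Q* = 13.6667 and P* = 84 - 3(13.6667) = 43.
Total surplus is the full triangle between the curves from 0 to Q*: (1/2)(13.6667)(84 - 2) = 560.3333.

560.33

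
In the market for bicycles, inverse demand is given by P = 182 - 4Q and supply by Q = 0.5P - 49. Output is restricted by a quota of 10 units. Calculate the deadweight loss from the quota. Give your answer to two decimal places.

48.00

Rewriting supply in inverse form: P = 98 + 2Q.
Without the quota, 182 - 4Q = 98 + 2Q gives Q* = 14.
At Q = 10 the demand price is 182 - 4(10) = 142 and the supply price is 98 + 2(10) = 118.
DWL = (1/2)(gap between curves at 10) x (Q* - 10) = (1/2)(24)(4) = 48.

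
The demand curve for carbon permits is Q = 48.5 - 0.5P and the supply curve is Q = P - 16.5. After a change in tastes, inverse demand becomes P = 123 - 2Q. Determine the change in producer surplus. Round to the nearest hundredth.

Rewriting demand in inverse form: P = 97 - 2Q.
Rewriting supply in inverse form: P = 16.5 + Q.
Initial equilibrium: Q_0 = 26.8333, P_0 = 43.3333; CS_0 = (1/2)(26.8333)(53.6667) = 720.0278, PS_0 = (1/2)(26.8333)(26.8333) = 360.0139.
New equilibrium: 123 - 2Q = 16.5 + Q gives Q_1 = 35.5, P_1 = 52; CS_1 = 1260.25, PS_1 = 630.125.
Change in producer surplus = 630.125 - 360.0139 = 270.1111.

270.11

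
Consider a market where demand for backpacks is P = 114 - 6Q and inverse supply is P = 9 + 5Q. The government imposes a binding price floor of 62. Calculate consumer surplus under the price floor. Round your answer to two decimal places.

225.33

Free-market equilibrium: 114 - 6Q = 9 + 5Q gives Q* = 9.5455, P* = 56.7273.
At P = 62, buyers demand (114 - 62)/6 = 8.6667 while sellers would supply more, so the quantity traded is 8.6667 at price 62.
CS is the triangle under demand above 62: (1/2)(8.6667)(114 - 62) = 225.3333.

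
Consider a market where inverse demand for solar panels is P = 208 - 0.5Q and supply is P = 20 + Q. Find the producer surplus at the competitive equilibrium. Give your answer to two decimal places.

7854.22

Setting demand equal to supply, 188 = 1.5Q, so Q* = 125.3333 and P* = 145.3333.
The supply curve's price intercept is 20, so PS = (1/2)(Q*)(P* - 20) = (1/2)(125.3333)(125.3333) = 7854.2222.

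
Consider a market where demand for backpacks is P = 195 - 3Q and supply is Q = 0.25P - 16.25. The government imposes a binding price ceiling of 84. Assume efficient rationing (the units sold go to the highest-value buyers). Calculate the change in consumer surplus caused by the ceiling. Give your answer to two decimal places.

Rewriting supply in inverse form: P = 65 + 4Q.
Free-market equilibrium: 195 - 3Q = 65 + 4Q gives Q* = 18.5714, P* = 139.2857.
At the ceiling price 84, quantity supplied is (84 - 65)/4 = 4.75; supply is the short side, so Q = 4.75 trades at P = 84.
CS goes from (1/2)(18.5714)(55.7143) = 517.3469 to 493.4062 (computed as (195 - 84)(4.75) - (1/2)(3)(4.75)^2), a change of -23.9407.

-23.94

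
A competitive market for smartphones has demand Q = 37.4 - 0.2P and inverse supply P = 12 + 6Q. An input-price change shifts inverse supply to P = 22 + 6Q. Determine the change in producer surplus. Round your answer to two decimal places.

Rewriting demand in inverse form: P = 187 - 5Q.
Initial equilibrium: Q_0 = 15.9091, P_0 = 107.4545; CS_0 = (1/2)(15.9091)(79.5455) = 632.7479, PS_0 = (1/2)(15.9091)(95.4545) = 759.2975.
New equilibrium: 187 - 5Q = 22 + 6Q gives Q_1 = 15, P_1 = 112; CS_1 = 562.5, PS_1 = 675.
Change in producer surplus = 675 - 759.2975 = -84.2975.

-84.30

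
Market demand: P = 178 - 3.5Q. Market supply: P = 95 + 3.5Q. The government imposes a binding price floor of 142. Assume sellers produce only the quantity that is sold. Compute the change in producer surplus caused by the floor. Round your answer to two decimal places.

52.25

Without the control, 178 - 3.5Q = 95 + 3.5Q so Q* = 11.8571 and P* = 136.5.
At the floor price 142, quantity demanded is (178 - 142)/3.5 = 10.2857; demand is the short side, so Q = 10.2857 trades at P = 142.
PS goes from (1/2)(11.8571)(41.5) = 246.0357 to 298.2857 (computed as (142 - 95)(10.2857) - (1/2)(3.5)(10.2857)^2), a change of 52.25.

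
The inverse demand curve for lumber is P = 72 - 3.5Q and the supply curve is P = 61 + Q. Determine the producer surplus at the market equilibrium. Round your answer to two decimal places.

Equilibrium: 72 - 3.5Q = 61 + Q, so Q* = 2.4444 and P* = 63.4444.
Producer surplus is the triangle above supply below P*: (1/2)(2.4444)(63.4444 - 61) = (1/2)(2.4444)(2.4444) = 2.9877.

2.99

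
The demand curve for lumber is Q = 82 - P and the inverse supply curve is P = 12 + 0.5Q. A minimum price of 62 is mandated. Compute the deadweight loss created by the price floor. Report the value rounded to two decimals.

Rewriting demand in inverse form: P = 82 - Q.
Without the control, 82 - Q = 12 + 0.5Q so Q* = 46.6667 and P* = 35.3333.
At the floor price 62, quantity demanded is (82 - 62)/1 = 20; demand is the short side, so Q = 20 trades at P = 62.
The lost-trades triangle has base Q* - 20 = 26.6667 and height equal to the gap between the curves at Q = 20, which is 62 - 22 = 40. DWL = (1/2)(26.6667)(40) = 533.3333.

533.33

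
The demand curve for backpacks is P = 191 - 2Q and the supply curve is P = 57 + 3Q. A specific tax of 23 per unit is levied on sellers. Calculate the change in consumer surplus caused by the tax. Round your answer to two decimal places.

-225.40

Pre-tax equilibrium: 191 - 2Q = 57 + 3Q gives Q* = 26.8, P* = 137.4.
With the tax, sellers need 23 more per unit: 191 - 2Q = 57 + 3Q + 23, so Q_t = 22.2. Buyers pay P_b = 146.6; sellers receive P_s = P_b - 23 = 123.6.
CS falls from (1/2)(26.8)(53.6) = 718.24 to (1/2)(22.2)(44.4) = 492.84, a change of -225.4.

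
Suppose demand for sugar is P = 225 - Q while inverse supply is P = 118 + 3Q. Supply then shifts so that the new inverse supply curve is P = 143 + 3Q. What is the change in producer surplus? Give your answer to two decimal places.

Initial equilibrium: Q_0 = 26.75, P_0 = 198.25; CS_0 = (1/2)(26.75)(26.75) = 357.7812, PS_0 = (1/2)(26.75)(80.25) = 1073.3438.
New equilibrium: 225 - Q = 143 + 3Q gives Q_1 = 20.5, P_1 = 204.5; CS_1 = 210.125, PS_1 = 630.375.
Change in producer surplus = 630.375 - 1073.3438 = -442.9688.

-442.97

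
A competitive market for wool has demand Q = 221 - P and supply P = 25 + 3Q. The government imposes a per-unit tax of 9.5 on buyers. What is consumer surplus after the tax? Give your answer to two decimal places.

Rewriting demand in inverse form: P = 221 - Q.
Pre-tax equilibrium: 221 - Q = 25 + 3Q gives Q* = 49, P* = 172.
A tax on buyers shifts demand down by 9.5: (221 - 9.5) - Q = 25 + 3Q, so Q_t = 46.625. Buyers pay P_b = 174.375; sellers receive P_s = P_b - 9.5 = 164.875.
CS = (1/2)(Q_t)(221 - P_b) = (1/2)(46.625)(46.625) = 1086.9453.

1086.95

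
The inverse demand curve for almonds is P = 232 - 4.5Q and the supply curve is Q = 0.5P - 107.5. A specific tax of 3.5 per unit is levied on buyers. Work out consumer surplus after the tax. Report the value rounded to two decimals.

Rewriting supply in inverse form: P = 215 + 2Q.
Pre-tax equilibrium: 232 - 4.5Q = 215 + 2Q gives Q* = 2.6154, P* = 220.2308.
With the tax, buyers' net willingness to pay falls by 3.5: (232 - 3.5) - 4.5Q = 215 + 2Q, so Q_t = 2.0769. Buyers pay P_b = 222.6538; sellers receive P_s = P_b - 3.5 = 219.1538.
Consumer surplus is the triangle under demand above P_b: (1/2)(2.0769)(232 - 222.6538) = 9.7056.

9.71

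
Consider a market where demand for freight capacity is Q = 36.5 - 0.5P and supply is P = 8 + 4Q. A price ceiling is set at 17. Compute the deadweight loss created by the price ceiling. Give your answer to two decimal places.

221.02

Rewriting demand in inverse form: P = 73 - 2Q.
Without the control, 73 - 2Q = 8 + 4Q so Q* = 10.8333 and P* = 51.3333.
At P = 17, sellers supply (17 - 8)/4 = 2.25 while buyers want more, so the quantity traded is 2.25 at price 17.
At Q = 2.25 the demand price is 68.5 and the supply price is 17. Deadweight loss is the triangle between the curves from 2.25 to 10.8333: (1/2)(68.5 - 17)(10.8333 - 2.25) = 221.0208.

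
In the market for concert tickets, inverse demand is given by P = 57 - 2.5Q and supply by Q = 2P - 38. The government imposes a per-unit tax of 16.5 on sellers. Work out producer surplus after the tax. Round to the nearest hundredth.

12.84

Rewriting supply in inverse form: P = 19 + 0.5Q.
Without the tax, 57 - 2.5Q = 19 + 0.5Q so Q* = 12.6667 and P* = 25.3333.
A tax on sellers shifts supply up by 16.5: 57 - 2.5Q = 19 + 0.5Q + 16.5, so Q_t = 7.1667. Buyers pay P_b = 39.0833; sellers receive P_s = P_b - 16.5 = 22.5833.
Producer surplus is the triangle above supply below P_s: (1/2)(7.1667)(22.5833 - 19) = 12.8403.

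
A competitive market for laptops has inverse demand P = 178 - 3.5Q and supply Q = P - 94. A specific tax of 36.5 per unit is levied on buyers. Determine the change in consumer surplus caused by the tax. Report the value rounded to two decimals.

-414.79

Rewriting supply in inverse form: P = 94 + Q.
Without the tax, 178 - 3.5Q = 94 + Q so Q* = 18.6667 and P* = 112.6667.
A tax on buyers shifts demand down by 36.5: (178 - 36.5) - 3.5Q = 94 + Q, so Q_t = 10.5556. Buyers pay P_b = 141.0556; sellers receive P_s = P_b - 36.5 = 104.5556.
Consumers lose the trapezoid between P* and P_b out to Q_t plus the triangle from Q_t to Q*: change in CS = 194.9846 - 609.7778 = -414.7932.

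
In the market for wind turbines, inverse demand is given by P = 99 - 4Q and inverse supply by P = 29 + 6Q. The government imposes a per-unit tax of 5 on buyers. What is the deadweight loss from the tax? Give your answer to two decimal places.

Pre-tax equilibrium: 99 - 4Q = 29 + 6Q gives Q* = 7, P* = 71.
With the tax, buyers' net willingness to pay falls by 5: (99 - 5) - 4Q = 29 + 6Q, so Q_t = 6.5. Buyers pay P_b = 73; sellers receive P_s = P_b - 5 = 68.
Deadweight loss is the triangle between the curves from Q_t to Q*: (1/2)(7 - 6.5)(5) = 1.25.

1.25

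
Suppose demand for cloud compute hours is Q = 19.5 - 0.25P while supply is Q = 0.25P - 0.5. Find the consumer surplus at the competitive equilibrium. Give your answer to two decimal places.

Rewriting demand in inverse form: P = 78 - 4Q.
Rewriting supply in inverse form: P = 2 + 4Q.
Set 78 - 4Q = 2 + 4Q, which gives 76 = 8Q, so Q* = 9.5 and P* = 78 - 4(9.5) = 40.
The demand choke price is 78, so CS = (1/2)(Q*)(78 - P*) = (1/2)(9.5)(38) = 180.5.

180.50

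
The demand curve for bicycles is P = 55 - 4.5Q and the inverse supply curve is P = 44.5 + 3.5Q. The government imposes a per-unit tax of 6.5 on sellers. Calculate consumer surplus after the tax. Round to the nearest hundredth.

0.56

Without the tax, 55 - 4.5Q = 44.5 + 3.5Q so Q* = 1.3125 and P* = 49.0938.
A tax on sellers shifts supply up by 6.5: 55 - 4.5Q = 44.5 + 3.5Q + 6.5, so Q_t = 0.5. Buyers pay P_b = 52.75; sellers receive P_s = P_b - 6.5 = 46.25.
Consumer surplus is the triangle under demand above P_b: (1/2)(0.5)(55 - 52.75) = 0.5625.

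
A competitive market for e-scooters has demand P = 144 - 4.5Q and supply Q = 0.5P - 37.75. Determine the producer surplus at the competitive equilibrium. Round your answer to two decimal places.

111.06

Rewriting supply in inverse form: P = 75.5 + 2Q.
Setting demand equal to supply, 68.5 = 6.5Q, so Q* = 10.5385 and P* = 96.5769.
Producer surplus is the triangle above supply below P*: (1/2)(10.5385)(96.5769 - 75.5) = (1/2)(10.5385)(21.0769) = 111.0592.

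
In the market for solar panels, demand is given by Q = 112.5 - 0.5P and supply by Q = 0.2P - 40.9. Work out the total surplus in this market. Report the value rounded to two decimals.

Rewriting demand in inverse form: P = 225 - 2Q.
Rewriting supply in inverse form: P = 204.5 + 5Q.
Equilibrium: 225 - 2Q = 204.5 + 5Q, so Q* = 2.9286 and P* = 219.1429.
Total surplus is the full triangle between the curves from 0 to Q*: (1/2)(2.9286)(225 - 204.5) = 30.0179.

30.02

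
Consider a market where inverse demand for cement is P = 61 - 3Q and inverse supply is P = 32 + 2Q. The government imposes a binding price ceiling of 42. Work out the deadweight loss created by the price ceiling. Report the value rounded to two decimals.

Free-market equilibrium: 61 - 3Q = 32 + 2Q gives Q* = 5.8, P* = 43.6.
At P = 42, sellers supply (42 - 32)/2 = 5 while buyers want more, so the quantity traded is 5 at price 42.
The lost-trades triangle has base Q* - 5 = 0.8 and height equal to the gap between the curves at Q = 5, which is 46 - 42 = 4. DWL = (1/2)(0.8)(4) = 1.6.

1.60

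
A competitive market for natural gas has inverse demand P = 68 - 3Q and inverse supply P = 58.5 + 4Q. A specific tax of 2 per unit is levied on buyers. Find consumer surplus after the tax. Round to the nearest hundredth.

Pre-tax equilibrium: 68 - 3Q = 58.5 + 4Q gives Q* = 1.3571, P* = 63.9286.
With the tax, buyers' net willingness to pay falls by 2: (68 - 2) - 3Q = 58.5 + 4Q, so Q_t = 1.0714. Buyers pay P_b = 64.7857; sellers receive P_s = P_b - 2 = 62.7857.
CS = (1/2)(Q_t)(68 - P_b) = (1/2)(1.0714)(3.2143) = 1.7219.

1.72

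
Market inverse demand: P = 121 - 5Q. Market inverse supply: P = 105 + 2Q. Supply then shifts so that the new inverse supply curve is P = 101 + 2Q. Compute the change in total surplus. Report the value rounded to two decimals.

10.29

Initial equilibrium: Q_0 = 2.2857, P_0 = 109.5714; CS_0 = (1/2)(2.2857)(11.4286) = 13.0612, PS_0 = (1/2)(2.2857)(4.5714) = 5.2245.
New equilibrium: 121 - 5Q = 101 + 2Q gives Q_1 = 2.8571, P_1 = 106.7143; CS_1 = 20.4082, PS_1 = 8.1633.
Change in total surplus = (20.4082 + 8.1633) - (13.0612 + 5.2245) = 10.2857.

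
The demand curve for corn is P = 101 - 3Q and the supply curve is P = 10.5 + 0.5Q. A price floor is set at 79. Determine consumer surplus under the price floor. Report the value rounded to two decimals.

Without the control, 101 - 3Q = 10.5 + 0.5Q so Q* = 25.8571 and P* = 23.4286.
At P = 79, buyers demand (101 - 79)/3 = 7.3333 while sellers would supply more, so the quantity traded is 7.3333 at price 79.
CS is the triangle under demand above 79: (1/2)(7.3333)(101 - 79) = 80.6667.

80.67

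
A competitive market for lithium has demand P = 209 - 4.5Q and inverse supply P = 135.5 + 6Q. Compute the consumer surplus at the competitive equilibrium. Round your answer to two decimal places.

Equilibrium: 209 - 4.5Q = 135.5 + 6Q, so Q* = 7 and P* = 177.5.
Consumer surplus is the triangle under demand above P*: (1/2)(7)(209 - 177.5) = (1/2)(7)(31.5) = 110.25.

110.25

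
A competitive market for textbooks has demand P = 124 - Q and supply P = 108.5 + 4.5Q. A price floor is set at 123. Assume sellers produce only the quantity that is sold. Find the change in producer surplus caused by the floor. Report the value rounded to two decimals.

Without the control, 124 - Q = 108.5 + 4.5Q so Q* = 2.8182 and P* = 121.1818.
At the floor price 123, quantity demanded is (124 - 123)/1 = 1; demand is the short side, so Q = 1 trades at P = 123.
PS goes from (1/2)(2.8182)(12.6818) = 17.8698 to 12.25 (computed as (123 - 108.5)(1) - (1/2)(4.5)(1)^2), a change of -5.6198.

-5.62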